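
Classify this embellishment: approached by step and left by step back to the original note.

Neighbor tone.

Approach: by step. Departure: by step in the opposite direction, back to the starting pitch.
Stepwise on both sides but reversing to return to the same chord tone — a neighbor tone. (Had it continued onward in the same direction it would be a passing tone instead.)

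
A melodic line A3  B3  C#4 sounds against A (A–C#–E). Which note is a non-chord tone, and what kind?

B3 is a passing tone.

The harmony at that moment is A major triad (A, C#, E); B3 is not a chord tone.
It is approached by step up from A3 and left by step up to C#4.
Step in, step out in the same direction — a passing tone.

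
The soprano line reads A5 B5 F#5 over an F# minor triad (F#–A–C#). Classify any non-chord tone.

B5 is an escape tone.

The harmony at that moment is F# minor triad (F#, A, C#); B5 is not a chord tone.
It is approached by step up from A5 and left by leap down to F#5.
Step in, leap out — an escape tone.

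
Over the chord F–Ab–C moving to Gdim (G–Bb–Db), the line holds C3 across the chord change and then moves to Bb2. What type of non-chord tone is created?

C3 is a suspension.

The harmony at that moment is G diminished triad (G, Bb, Db); C3 is not a chord tone.
It is held over (the same pitch as the preceding C3) and left by step down to Bb2.
Held over from the previous chord and resolving down by step — a suspension.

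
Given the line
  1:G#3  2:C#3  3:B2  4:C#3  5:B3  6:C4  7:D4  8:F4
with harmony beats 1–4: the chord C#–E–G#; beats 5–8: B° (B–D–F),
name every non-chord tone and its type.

The harmony at that moment is C# minor triad (C#, E, G#); B2 is not a chord tone.
It is approached by step down from C#3 and left by step up to C#3.
Step away and step back to the same note — a neighbor tone (lower neighbor).
The harmony at that moment is B diminished triad (B, D, F); C4 is not a chord tone.
It is approached by step up from B3 and left by step up to D4.
Step in, step out in the same direction — a passing tone.

B2 (beat 3) — neighbor tone; C4 (beat 6) — passing tone.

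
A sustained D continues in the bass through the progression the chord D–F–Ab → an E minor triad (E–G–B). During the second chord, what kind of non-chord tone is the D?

Pedal tone (pedal point).

The harmony at that moment is E minor triad (E, G, B); D is not a chord tone.
It is held over (the same pitch as the preceding D) and then sustained as the same pitch into the next harmony.
Sustained through a change of harmony — a pedal tone.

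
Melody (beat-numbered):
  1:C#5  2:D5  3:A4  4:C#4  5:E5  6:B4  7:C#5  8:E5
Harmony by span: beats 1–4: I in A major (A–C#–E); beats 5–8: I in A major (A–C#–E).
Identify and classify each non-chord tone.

The harmony at that moment is A major triad (A, C#, E); D5 is not a chord tone.
It is approached by step up from C#5 and left by leap down to A4.
Step in, leap out — an escape tone.
The harmony at that moment is A major triad (A, C#, E); B4 is not a chord tone.
It is approached by leap down from E5 and left by step up to C#5.
Leap in, step out — an appoggiatura.

D5 (beat 2) — escape tone; B4 (beat 6) — appoggiatura.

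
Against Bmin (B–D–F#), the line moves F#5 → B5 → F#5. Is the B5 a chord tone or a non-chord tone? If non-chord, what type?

Chord tone (the root of B minor triad).

B minor triad contains B, D, F#; B is the root, so it is a chord tone.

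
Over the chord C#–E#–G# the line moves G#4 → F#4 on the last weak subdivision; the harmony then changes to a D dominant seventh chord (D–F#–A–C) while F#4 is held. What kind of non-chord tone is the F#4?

The harmony at that moment is C# major triad (C#, E#, G#); F#4 is not a chord tone.
It is approached by step down from G#4 and then sustained as the same pitch into the next harmony.
Arriving early and becoming a chord tone when the harmony changes — an anticipation.

F#4 is an anticipation.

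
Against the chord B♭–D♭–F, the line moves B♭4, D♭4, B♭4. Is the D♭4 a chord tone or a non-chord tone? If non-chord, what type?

Chord tone (the third of Bb minor triad).

Bb minor triad contains B♭, D♭, F; D♭ is the third, so it is a chord tone.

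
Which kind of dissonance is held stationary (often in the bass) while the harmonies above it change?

Approach: none. Departure: none — a single pitch is sustained while the chords change around it, passing through harmonies that do not contain it.
No melodic motion at all; the dissonance is created entirely by the moving harmonies against the stationary note — a pedal tone (pedal point).

Pedal tone.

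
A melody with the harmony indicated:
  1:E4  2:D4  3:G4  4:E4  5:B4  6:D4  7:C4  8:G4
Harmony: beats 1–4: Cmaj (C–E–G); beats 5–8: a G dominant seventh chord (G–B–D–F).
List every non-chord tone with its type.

The harmony at that moment is C major triad (C, E, G); D4 is not a chord tone.
It is approached by step down from E4 and left by leap up to G4.
Step in, leap out — an escape tone.
The harmony at that moment is G dominant seventh chord (G, B, D, F); C4 is not a chord tone.
It is approached by step down from D4 and left by leap up to G4.
Step in, leap out — an escape tone.

D4 (beat 2) — escape tone; C4 (beat 7) — escape tone.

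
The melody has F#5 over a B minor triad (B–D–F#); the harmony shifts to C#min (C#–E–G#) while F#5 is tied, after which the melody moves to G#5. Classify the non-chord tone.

F#5 is a retardation.

The harmony at that moment is C# minor triad (C#, E, G#); F#5 is not a chord tone.
It is held over (the same pitch as the preceding F#5) and left by step up to G#5.
Held over from the previous chord and resolving up by step — a retardation.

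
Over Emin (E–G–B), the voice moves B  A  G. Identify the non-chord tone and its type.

The harmony at that moment is E minor triad (E, G, B); A is not a chord tone.
It is approached by step down from B and left by step down to G.
Step in, step out in the same direction — a passing tone.

A is a passing tone.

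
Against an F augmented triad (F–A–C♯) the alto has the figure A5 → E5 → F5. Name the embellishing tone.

E5 is an appoggiatura.

The harmony at that moment is F augmented triad (F, A, C♯); E5 is not a chord tone.
It is approached by leap down from A5 and left by step up to F5.
Leap in, step out — an appoggiatura.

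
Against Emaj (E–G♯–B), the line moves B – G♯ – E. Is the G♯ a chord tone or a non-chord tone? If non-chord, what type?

E major triad contains E, G♯, B; G♯ is the third, so it is a chord tone.

Chord tone (the third of E major triad).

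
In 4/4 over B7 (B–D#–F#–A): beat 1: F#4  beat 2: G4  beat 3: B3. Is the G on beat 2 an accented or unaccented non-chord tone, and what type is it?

Unaccented escape tone.

The harmony at that moment is B dominant seventh chord (B, D#, F#, A); G4 is not a chord tone.
It is approached by step up from F#4 and left by leap down to B3.
Step in, leap out — an escape tone.
It falls on a weak beat, so it is unaccented.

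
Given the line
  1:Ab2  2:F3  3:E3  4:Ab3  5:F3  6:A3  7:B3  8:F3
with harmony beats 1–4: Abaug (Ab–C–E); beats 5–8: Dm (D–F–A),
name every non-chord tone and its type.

The harmony at that moment is Ab augmented triad (Ab, C, E); F3 is not a chord tone.
It is approached by leap up from Ab2 and left by step down to E3.
Leap in, step out — an appoggiatura.
The harmony at that moment is D minor triad (D, F, A); B3 is not a chord tone.
It is approached by step up from A3 and left by leap down to F3.
Step in, leap out — an escape tone.

F3 (beat 2) — appoggiatura; B3 (beat 7) — escape tone.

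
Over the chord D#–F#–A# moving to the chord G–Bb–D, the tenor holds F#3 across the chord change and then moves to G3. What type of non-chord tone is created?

The harmony at that moment is G minor triad (G, Bb, D); F#3 is not a chord tone.
It is held over (the same pitch as the preceding F#3) and left by step up to G3.
Held over from the previous chord and resolving up by step — a retardation.

F#3 is a retardation.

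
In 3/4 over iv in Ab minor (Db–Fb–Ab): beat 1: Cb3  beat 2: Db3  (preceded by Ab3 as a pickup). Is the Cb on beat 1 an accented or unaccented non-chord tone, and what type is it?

Accented appoggiatura.

The harmony at that moment is Db minor triad (Db, Fb, Ab); Cb3 is not a chord tone.
It is approached by leap down from Ab3 and left by step up to Db3.
Leap in, step out — an appoggiatura.
It falls on the downbeat, so it is accented.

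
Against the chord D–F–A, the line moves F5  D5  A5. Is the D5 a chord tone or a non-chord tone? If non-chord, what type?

D minor triad contains D, F, A; D is the root, so it is a chord tone.

Chord tone (the root of D minor triad).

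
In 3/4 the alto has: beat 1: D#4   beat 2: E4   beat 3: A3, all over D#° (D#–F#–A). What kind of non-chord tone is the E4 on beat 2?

The harmony at that moment is D# diminished triad (D#, F#, A); E4 is not a chord tone.
It is approached by step up from D#4 and left by leap down to A3.
Step in, leap out, on a weak beat — an escape tone.

Escape tone.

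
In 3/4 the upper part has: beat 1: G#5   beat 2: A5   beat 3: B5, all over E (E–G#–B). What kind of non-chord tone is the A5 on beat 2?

Passing tone.

The harmony at that moment is E major triad (E, G#, B); A5 is not a chord tone.
It is approached by step up from G#5 and left by step up to B5.
Step in, step out in the same direction — a passing tone.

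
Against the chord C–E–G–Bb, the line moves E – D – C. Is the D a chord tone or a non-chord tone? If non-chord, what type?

The harmony at that moment is C dominant seventh chord (C, E, G, Bb); D is not a chord tone.
It is approached by step down from E and left by step down to C.
Step in, step out in the same direction — a passing tone.

Non-chord tone — a passing tone.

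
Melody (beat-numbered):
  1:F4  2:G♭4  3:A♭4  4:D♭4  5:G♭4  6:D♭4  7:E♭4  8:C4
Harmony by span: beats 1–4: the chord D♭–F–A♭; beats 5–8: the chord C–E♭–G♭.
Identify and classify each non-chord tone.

G♭4 (beat 2) — passing tone; D♭4 (beat 6) — appoggiatura.

The harmony at that moment is D♭ major triad (D♭, F, A♭); G♭4 is not a chord tone.
It is approached by step up from F4 and left by step up to A♭4.
Step in, step out in the same direction — a passing tone.
The harmony at that moment is C diminished triad (C, E♭, G♭); D♭4 is not a chord tone.
It is approached by leap down from G♭4 and left by step up to E♭4.
Leap in, step out — an appoggiatura.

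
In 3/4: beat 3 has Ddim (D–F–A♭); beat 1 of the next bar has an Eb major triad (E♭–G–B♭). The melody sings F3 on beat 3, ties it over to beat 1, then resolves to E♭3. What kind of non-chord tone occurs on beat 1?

Suspension.

The harmony at that moment is E♭ major triad (E♭, G, B♭); F3 is not a chord tone.
It is held over (the same pitch as the preceding F3) and left by step down to E♭3.
Held over from the previous chord and resolving down by step — a suspension.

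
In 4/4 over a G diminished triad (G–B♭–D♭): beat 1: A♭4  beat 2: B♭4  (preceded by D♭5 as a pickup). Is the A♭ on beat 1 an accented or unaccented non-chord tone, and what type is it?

Accented appoggiatura.

The harmony at that moment is G diminished triad (G, B♭, D♭); A♭4 is not a chord tone.
It is approached by leap down from D♭5 and left by step up to B♭4.
Leap in, step out — an appoggiatura.
It falls on the downbeat, so it is accented.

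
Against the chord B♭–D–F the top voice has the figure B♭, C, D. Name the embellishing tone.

C is a passing tone.

The harmony at that moment is B♭ major triad (B♭, D, F); C is not a chord tone.
It is approached by step up from B♭ and left by step up to D.
Step in, step out in the same direction — a passing tone.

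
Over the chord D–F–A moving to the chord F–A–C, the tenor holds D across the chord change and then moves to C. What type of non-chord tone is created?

The harmony at that moment is F major triad (F, A, C); D is not a chord tone.
It is held over (the same pitch as the preceding D) and left by step down to C.
Held over from the previous chord and resolving down by step — a suspension.

D is a suspension.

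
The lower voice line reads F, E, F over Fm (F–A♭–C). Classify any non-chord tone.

The harmony at that moment is F minor triad (F, A♭, C); E is not a chord tone.
It is approached by step down from F and left by step up to F.
Step away and step back to the same note — a neighbor tone (lower neighbor).

E is a neighbor tone.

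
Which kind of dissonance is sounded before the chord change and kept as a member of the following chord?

Approach: ahead of the chord change (typically by step), so it is dissonant against the current harmony. Departure: none — the same pitch is restated or held and is a chord tone of the new harmony.
Dissonant first, consonant once the harmony catches up: the note simply arrives early — an anticipation. (The reverse timing, consonant first and dissonant after the change, would be a suspension or retardation.)

Anticipation.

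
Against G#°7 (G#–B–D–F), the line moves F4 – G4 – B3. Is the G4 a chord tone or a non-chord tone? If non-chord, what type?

The harmony at that moment is G# diminished seventh chord (G#, B, D, F); G4 is not a chord tone.
It is approached by step up from F4 and left by leap down to B3.
Step in, leap out — an escape tone.

Non-chord tone — an escape tone.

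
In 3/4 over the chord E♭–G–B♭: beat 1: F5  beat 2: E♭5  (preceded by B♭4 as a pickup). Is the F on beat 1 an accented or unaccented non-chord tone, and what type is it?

Accented appoggiatura.

The harmony at that moment is E♭ major triad (E♭, G, B♭); F5 is not a chord tone.
It is approached by leap up from B♭4 and left by step down to E♭5.
Leap in, step out — an appoggiatura.
It falls on the downbeat, so it is accented.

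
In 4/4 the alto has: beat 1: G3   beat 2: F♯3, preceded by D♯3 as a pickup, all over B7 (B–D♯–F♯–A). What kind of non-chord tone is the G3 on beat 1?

Appoggiatura.

The harmony at that moment is B dominant seventh chord (B, D♯, F♯, A); G3 is not a chord tone.
It is approached by leap up from D♯3 and left by step down to F♯3.
Leap in, step out, metrically accented — an appoggiatura.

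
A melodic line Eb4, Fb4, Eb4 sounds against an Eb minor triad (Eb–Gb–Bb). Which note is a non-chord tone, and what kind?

The harmony at that moment is Eb minor triad (Eb, Gb, Bb); Fb4 is not a chord tone.
It is approached by step up from Eb4 and left by step down to Eb4.
Step away and step back to the same note — a neighbor tone (upper neighbor).

Fb4 is a neighbor tone.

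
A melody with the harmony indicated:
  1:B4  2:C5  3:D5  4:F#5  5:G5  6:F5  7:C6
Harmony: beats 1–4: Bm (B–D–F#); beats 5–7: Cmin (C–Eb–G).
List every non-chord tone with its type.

The harmony at that moment is B minor triad (B, D, F#); C5 is not a chord tone.
It is approached by step up from B4 and left by step up to D5.
Step in, step out in the same direction — a passing tone.
The harmony at that moment is C minor triad (C, Eb, G); F5 is not a chord tone.
It is approached by step down from G5 and left by leap up to C6.
Step in, leap out — an escape tone.

C5 (beat 2) — passing tone; F5 (beat 6) — escape tone.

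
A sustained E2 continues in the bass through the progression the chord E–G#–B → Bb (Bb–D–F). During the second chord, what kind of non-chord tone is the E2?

Pedal tone (pedal point).

The harmony at that moment is Bb major triad (Bb, D, F); E2 is not a chord tone.
It is held over (the same pitch as the preceding E2) and then sustained as the same pitch into the next harmony.
Sustained through a change of harmony — a pedal tone.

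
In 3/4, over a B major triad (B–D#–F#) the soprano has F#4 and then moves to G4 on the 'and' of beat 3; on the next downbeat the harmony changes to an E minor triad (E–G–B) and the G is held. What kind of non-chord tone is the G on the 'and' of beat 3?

The harmony at that moment is B major triad (B, D#, F#); G4 is not a chord tone.
It is approached by step up from F#4 and then sustained as the same pitch into the next harmony.
Arriving early and becoming a chord tone when the harmony changes — an anticipation.

Anticipation.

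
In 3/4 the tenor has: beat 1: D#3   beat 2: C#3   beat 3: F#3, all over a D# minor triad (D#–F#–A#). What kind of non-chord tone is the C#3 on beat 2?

The harmony at that moment is D# minor triad (D#, F#, A#); C#3 is not a chord tone.
It is approached by step down from D#3 and left by leap up to F#3.
Step in, leap out, on a weak beat — an escape tone.

Escape tone.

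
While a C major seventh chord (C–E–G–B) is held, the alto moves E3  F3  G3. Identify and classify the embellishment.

F3 is a passing tone.

The harmony at that moment is C major seventh chord (C, E, G, B); F3 is not a chord tone.
It is approached by step up from E3 and left by step up to G3.
Step in, step out in the same direction — a passing tone.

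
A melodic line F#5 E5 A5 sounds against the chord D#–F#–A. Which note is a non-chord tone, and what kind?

E5 is an escape tone.

The harmony at that moment is D# diminished triad (D#, F#, A); E5 is not a chord tone.
It is approached by step down from F#5 and left by leap up to A5.
Step in, leap out — an escape tone.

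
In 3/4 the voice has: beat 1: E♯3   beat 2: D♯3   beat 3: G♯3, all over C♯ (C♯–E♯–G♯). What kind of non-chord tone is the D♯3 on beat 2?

The harmony at that moment is C♯ major triad (C♯, E♯, G♯); D♯3 is not a chord tone.
It is approached by step down from E♯3 and left by leap up to G♯3.
Step in, leap out, on a weak beat — an escape tone.

Escape tone.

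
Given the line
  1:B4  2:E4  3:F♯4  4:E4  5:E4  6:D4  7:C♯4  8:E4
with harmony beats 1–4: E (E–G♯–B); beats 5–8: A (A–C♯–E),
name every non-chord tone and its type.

The harmony at that moment is E major triad (E, G♯, B); F♯4 is not a chord tone.
It is approached by step up from E4 and left by step down to E4.
Step away and step back to the same note — a neighbor tone (upper neighbor).
The harmony at that moment is A major triad (A, C♯, E); D4 is not a chord tone.
It is approached by step down from E4 and left by step down to C♯4.
Step in, step out in the same direction — a passing tone.

F♯4 (beat 3) — neighbor tone; D4 (beat 6) — passing tone.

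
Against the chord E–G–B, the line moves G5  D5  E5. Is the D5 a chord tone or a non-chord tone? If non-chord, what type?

Non-chord tone — an appoggiatura.

The harmony at that moment is E minor triad (E, G, B); D5 is not a chord tone.
It is approached by leap down from G5 and left by step up to E5.
Leap in, step out — an appoggiatura.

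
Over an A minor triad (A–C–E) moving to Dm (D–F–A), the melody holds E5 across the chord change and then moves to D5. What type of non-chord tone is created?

The harmony at that moment is D minor triad (D, F, A); E5 is not a chord tone.
It is held over (the same pitch as the preceding E5) and left by step down to D5.
Held over from the previous chord and resolving down by step — a suspension.

E5 is a suspension.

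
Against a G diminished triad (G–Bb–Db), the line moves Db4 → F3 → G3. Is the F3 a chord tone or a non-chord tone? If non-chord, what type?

The harmony at that moment is G diminished triad (G, Bb, Db); F3 is not a chord tone.
It is approached by leap down from Db4 and left by step up to G3.
Leap in, step out — an appoggiatura.

Non-chord tone — an appoggiatura.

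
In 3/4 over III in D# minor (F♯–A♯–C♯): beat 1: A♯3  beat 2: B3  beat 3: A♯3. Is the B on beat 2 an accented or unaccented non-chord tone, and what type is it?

Unaccented neighbor tone.

The harmony at that moment is F♯ major triad (F♯, A♯, C♯); B3 is not a chord tone.
It is approached by step up from A♯3 and left by step down to A♯3.
Step away and step back to the same note — a neighbor tone (upper neighbor).
It falls on a weak beat, so it is unaccented.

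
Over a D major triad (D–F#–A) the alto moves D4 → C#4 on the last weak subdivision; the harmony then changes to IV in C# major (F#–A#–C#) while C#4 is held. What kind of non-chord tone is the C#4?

C#4 is an anticipation.

The harmony at that moment is D major triad (D, F#, A); C#4 is not a chord tone.
It is approached by step down from D4 and then sustained as the same pitch into the next harmony.
Arriving early and becoming a chord tone when the harmony changes — an anticipation.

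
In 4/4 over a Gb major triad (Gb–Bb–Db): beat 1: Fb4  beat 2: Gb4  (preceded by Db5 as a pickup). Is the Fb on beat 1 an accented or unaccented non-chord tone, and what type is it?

Accented appoggiatura.

The harmony at that moment is Gb major triad (Gb, Bb, Db); Fb4 is not a chord tone.
It is approached by leap down from Db5 and left by step up to Gb4.
Leap in, step out — an appoggiatura.
It falls on the downbeat, so it is accented.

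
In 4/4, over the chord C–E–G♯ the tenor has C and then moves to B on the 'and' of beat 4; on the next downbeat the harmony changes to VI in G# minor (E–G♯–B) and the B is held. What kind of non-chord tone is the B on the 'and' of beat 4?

Anticipation.

The harmony at that moment is C augmented triad (C, E, G♯); B is not a chord tone.
It is approached by step down from C and then sustained as the same pitch into the next harmony.
Arriving early and becoming a chord tone when the harmony changes — an anticipation.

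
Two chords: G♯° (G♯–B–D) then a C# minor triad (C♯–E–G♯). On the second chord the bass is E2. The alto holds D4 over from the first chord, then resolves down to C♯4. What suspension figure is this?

At the second chord the bass is E2. The suspended D4 lies a seventh above the bass; after resolving down by step to C♯4, the interval above the bass becomes a sixth.
Suspension figures are named by those two intervals: 7–6.

7–6 suspension.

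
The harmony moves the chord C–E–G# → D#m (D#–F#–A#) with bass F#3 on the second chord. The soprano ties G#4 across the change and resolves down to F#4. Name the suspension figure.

9–8 suspension.

At the second chord the bass is F#3. The suspended G#4 lies a ninth above the bass; after resolving down by step to F#4, the interval above the bass becomes an octave.
Suspension figures are named by those two intervals: 9–8.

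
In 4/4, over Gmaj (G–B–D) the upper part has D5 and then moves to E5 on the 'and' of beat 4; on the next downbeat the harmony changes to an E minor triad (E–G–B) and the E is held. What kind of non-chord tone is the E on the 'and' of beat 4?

Anticipation.

The harmony at that moment is G major triad (G, B, D); E5 is not a chord tone.
It is approached by step up from D5 and then sustained as the same pitch into the next harmony.
Arriving early and becoming a chord tone when the harmony changes — an anticipation.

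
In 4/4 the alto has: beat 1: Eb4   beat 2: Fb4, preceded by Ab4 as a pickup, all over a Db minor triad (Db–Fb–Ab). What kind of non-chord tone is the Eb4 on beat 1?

Appoggiatura.

The harmony at that moment is Db minor triad (Db, Fb, Ab); Eb4 is not a chord tone.
It is approached by leap down from Ab4 and left by step up to Fb4.
Leap in, step out, metrically accented — an appoggiatura.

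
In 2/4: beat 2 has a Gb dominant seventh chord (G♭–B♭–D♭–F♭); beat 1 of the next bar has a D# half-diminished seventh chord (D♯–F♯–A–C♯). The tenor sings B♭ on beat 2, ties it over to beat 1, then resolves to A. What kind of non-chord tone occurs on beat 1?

The harmony at that moment is D♯ half-diminished seventh chord (D♯, F♯, A, C♯); B♭ is not a chord tone.
It is held over (the same pitch as the preceding B♭) and left by step down to A.
Held over from the previous chord and resolving down by step — a suspension.

Suspension.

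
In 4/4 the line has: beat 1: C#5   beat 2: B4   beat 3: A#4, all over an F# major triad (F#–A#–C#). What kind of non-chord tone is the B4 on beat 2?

Passing tone.

The harmony at that moment is F# major triad (F#, A#, C#); B4 is not a chord tone.
It is approached by step down from C#5 and left by step down to A#4.
Step in, step out in the same direction — a passing tone.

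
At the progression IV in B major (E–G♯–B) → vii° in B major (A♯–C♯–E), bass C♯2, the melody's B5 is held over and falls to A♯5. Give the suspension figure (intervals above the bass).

7–6 suspension.

At the second chord the bass is C♯2. The suspended B5 lies a seventh above the bass; after resolving down by step to A♯5, the interval above the bass becomes a sixth.
Suspension figures are named by those two intervals: 7–6.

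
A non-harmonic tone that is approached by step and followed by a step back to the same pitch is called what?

Neighbor tone.

Approach: by step. Departure: by step in the opposite direction, back to the starting pitch.
Stepwise on both sides but reversing to return to the same chord tone — a neighbor tone. (Had it continued onward in the same direction it would be a passing tone instead.)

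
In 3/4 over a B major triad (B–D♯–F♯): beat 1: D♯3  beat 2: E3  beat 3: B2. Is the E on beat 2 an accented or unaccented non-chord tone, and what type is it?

The harmony at that moment is B major triad (B, D♯, F♯); E3 is not a chord tone.
It is approached by step up from D♯3 and left by leap down to B2.
Step in, leap out — an escape tone.
It falls on a weak beat, so it is unaccented.

Unaccented escape tone.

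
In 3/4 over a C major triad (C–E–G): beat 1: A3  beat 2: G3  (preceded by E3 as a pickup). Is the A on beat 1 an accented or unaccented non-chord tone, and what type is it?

The harmony at that moment is C major triad (C, E, G); A3 is not a chord tone.
It is approached by leap up from E3 and left by step down to G3.
Leap in, step out — an appoggiatura.
It falls on the downbeat, so it is accented.

Accented appoggiatura.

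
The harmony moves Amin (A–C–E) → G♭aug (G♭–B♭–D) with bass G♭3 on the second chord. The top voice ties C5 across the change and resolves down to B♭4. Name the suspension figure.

At the second chord the bass is G♭3. The suspended C5 lies a fourth above the bass; after resolving down by step to B♭4, the interval above the bass becomes a third.
Suspension figures are named by those two intervals: 4–3.

4–3 suspension.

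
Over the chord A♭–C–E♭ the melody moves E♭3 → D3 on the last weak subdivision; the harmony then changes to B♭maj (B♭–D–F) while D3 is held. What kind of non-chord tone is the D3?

The harmony at that moment is A♭ major triad (A♭, C, E♭); D3 is not a chord tone.
It is approached by step down from E♭3 and then sustained as the same pitch into the next harmony.
Arriving early and becoming a chord tone when the harmony changes — an anticipation.

D3 is an anticipation.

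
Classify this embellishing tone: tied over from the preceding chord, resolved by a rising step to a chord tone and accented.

Approach: by preparation — the pitch is first a chord tone, then held (tied or repeated) while the harmony changes under it. Departure: up by step. Metric position: strong.
A prepared dissonance that resolves upward by step — a retardation. (The same figure resolving downward would be a suspension.)

Retardation.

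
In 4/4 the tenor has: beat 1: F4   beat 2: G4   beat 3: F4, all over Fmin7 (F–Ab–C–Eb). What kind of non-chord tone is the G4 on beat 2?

Upper neighbor tone.

The harmony at that moment is F minor seventh chord (F, Ab, C, Eb); G4 is not a chord tone.
It is approached by step up from F4 and left by step down to F4.
Step away and step back to the same note — a neighbor tone (upper neighbor).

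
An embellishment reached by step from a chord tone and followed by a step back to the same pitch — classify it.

Approach: by step. Departure: by step in the opposite direction, back to the starting pitch.
Stepwise on both sides but reversing to return to the same chord tone — a neighbor tone. (Had it continued onward in the same direction it would be a passing tone instead.)

Neighbor tone.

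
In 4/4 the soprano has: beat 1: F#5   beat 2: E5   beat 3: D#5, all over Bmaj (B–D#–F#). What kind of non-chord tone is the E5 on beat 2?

Passing tone.

The harmony at that moment is B major triad (B, D#, F#); E5 is not a chord tone.
It is approached by step down from F#5 and left by step down to D#5.
Step in, step out in the same direction — a passing tone.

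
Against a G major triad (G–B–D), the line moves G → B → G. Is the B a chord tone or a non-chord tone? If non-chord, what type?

G major triad contains G, B, D; B is the third, so it is a chord tone.

Chord tone (the third of G major triad).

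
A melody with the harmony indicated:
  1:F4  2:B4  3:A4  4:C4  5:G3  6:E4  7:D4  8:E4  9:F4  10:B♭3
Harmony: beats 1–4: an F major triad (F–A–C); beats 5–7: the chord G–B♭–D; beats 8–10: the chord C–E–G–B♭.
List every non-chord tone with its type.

B4 (beat 2) — appoggiatura; E4 (beat 6) — appoggiatura; F4 (beat 9) — escape tone.

The harmony at that moment is F major triad (F, A, C); B4 is not a chord tone.
It is approached by leap up from F4 and left by step down to A4.
Leap in, step out — an appoggiatura.
The harmony at that moment is G minor triad (G, B♭, D); E4 is not a chord tone.
It is approached by leap up from G3 and left by step down to D4.
Leap in, step out — an appoggiatura.
The harmony at that moment is C dominant seventh chord (C, E, G, B♭); F4 is not a chord tone.
It is approached by step up from E4 and left by leap down to B♭3.
Step in, leap out — an escape tone.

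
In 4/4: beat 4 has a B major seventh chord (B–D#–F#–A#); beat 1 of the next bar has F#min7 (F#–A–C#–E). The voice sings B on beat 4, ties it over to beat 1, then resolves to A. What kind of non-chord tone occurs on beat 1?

The harmony at that moment is F# minor seventh chord (F#, A, C#, E); B is not a chord tone.
It is held over (the same pitch as the preceding B) and left by step down to A.
Held over from the previous chord and resolving down by step — a suspension.

Suspension.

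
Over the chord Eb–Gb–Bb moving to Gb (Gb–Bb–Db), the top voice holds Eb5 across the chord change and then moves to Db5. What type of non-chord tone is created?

Eb5 is a suspension.

The harmony at that moment is Gb major triad (Gb, Bb, Db); Eb5 is not a chord tone.
It is held over (the same pitch as the preceding Eb5) and left by step down to Db5.
Held over from the previous chord and resolving down by step — a suspension.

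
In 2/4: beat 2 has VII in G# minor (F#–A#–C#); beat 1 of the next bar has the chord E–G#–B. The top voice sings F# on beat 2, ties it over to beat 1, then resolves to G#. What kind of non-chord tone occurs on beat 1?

Retardation.

The harmony at that moment is E major triad (E, G#, B); F# is not a chord tone.
It is held over (the same pitch as the preceding F#) and left by step up to G#.
Held over from the previous chord and resolving up by step — a retardation.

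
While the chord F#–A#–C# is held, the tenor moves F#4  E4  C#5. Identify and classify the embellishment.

The harmony at that moment is F# major triad (F#, A#, C#); E4 is not a chord tone.
It is approached by step down from F#4 and left by leap up to C#5.
Step in, leap out — an escape tone.

E4 is an escape tone.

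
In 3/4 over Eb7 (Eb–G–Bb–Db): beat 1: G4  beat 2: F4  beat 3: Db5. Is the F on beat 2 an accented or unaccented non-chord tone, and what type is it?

Unaccented escape tone.

The harmony at that moment is Eb dominant seventh chord (Eb, G, Bb, Db); F4 is not a chord tone.
It is approached by step down from G4 and left by leap up to Db5.
Step in, leap out — an escape tone.
It falls on a weak beat, so it is unaccented.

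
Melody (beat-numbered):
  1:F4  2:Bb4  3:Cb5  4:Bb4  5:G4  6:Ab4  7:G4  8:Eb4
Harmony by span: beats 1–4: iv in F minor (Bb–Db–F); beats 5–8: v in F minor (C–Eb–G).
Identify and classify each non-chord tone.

The harmony at that moment is Bb minor triad (Bb, Db, F); Cb5 is not a chord tone.
It is approached by step up from Bb4 and left by step down to Bb4.
Step away and step back to the same note — a neighbor tone (upper neighbor).
The harmony at that moment is C minor triad (C, Eb, G); Ab4 is not a chord tone.
It is approached by step up from G4 and left by step down to G4.
Step away and step back to the same note — a neighbor tone (upper neighbor).

Cb5 (beat 3) — neighbor tone; Ab4 (beat 6) — neighbor tone.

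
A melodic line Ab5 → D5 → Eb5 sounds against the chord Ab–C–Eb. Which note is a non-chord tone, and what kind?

The harmony at that moment is Ab major triad (Ab, C, Eb); D5 is not a chord tone.
It is approached by leap down from Ab5 and left by step up to Eb5.
Leap in, step out — an appoggiatura.

D5 is an appoggiatura.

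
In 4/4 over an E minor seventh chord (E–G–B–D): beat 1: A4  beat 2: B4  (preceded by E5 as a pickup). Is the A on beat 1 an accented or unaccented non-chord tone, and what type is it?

The harmony at that moment is E minor seventh chord (E, G, B, D); A4 is not a chord tone.
It is approached by leap down from E5 and left by step up to B4.
Leap in, step out — an appoggiatura.
It falls on the downbeat, so it is accented.

Accented appoggiatura.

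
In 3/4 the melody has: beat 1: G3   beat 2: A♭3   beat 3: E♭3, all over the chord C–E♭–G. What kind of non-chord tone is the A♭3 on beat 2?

Escape tone.

The harmony at that moment is C minor triad (C, E♭, G); A♭3 is not a chord tone.
It is approached by step up from G3 and left by leap down to E♭3.
Step in, leap out, on a weak beat — an escape tone.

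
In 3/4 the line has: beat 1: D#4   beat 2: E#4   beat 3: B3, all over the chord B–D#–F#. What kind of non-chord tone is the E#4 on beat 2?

Escape tone.

The harmony at that moment is B major triad (B, D#, F#); E#4 is not a chord tone.
It is approached by step up from D#4 and left by leap down to B3.
Step in, leap out, on a weak beat — an escape tone.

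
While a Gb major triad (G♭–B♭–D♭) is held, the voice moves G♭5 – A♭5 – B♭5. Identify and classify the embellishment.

The harmony at that moment is G♭ major triad (G♭, B♭, D♭); A♭5 is not a chord tone.
It is approached by step up from G♭5 and left by step up to B♭5.
Step in, step out in the same direction — a passing tone.

A♭5 is a passing tone.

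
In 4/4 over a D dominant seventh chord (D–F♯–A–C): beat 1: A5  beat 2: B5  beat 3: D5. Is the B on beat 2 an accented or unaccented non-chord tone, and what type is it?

The harmony at that moment is D dominant seventh chord (D, F♯, A, C); B5 is not a chord tone.
It is approached by step up from A5 and left by leap down to D5.
Step in, leap out — an escape tone.
It falls on a weak beat, so it is unaccented.

Unaccented escape tone.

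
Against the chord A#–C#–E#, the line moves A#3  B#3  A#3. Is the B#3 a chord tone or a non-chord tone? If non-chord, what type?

Non-chord tone — a neighbor tone.

The harmony at that moment is A# minor triad (A#, C#, E#); B#3 is not a chord tone.
It is approached by step up from A#3 and left by step down to A#3.
Step away and step back to the same note — a neighbor tone (upper neighbor).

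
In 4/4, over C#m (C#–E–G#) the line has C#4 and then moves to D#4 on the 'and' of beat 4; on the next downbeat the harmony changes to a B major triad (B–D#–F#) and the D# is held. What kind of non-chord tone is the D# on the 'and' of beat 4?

Anticipation.

The harmony at that moment is C# minor triad (C#, E, G#); D#4 is not a chord tone.
It is approached by step up from C#4 and then sustained as the same pitch into the next harmony.
Arriving early and becoming a chord tone when the harmony changes — an anticipation.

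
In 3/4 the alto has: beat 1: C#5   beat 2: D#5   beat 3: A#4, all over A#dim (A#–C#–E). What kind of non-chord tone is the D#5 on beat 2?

The harmony at that moment is A# diminished triad (A#, C#, E); D#5 is not a chord tone.
It is approached by step up from C#5 and left by leap down to A#4.
Step in, leap out, on a weak beat — an escape tone.

Escape tone.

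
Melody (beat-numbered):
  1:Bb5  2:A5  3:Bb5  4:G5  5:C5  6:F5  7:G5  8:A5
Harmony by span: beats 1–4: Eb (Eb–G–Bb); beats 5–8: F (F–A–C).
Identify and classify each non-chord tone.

The harmony at that moment is Eb major triad (Eb, G, Bb); A5 is not a chord tone.
It is approached by step down from Bb5 and left by step up to Bb5.
Step away and step back to the same note — a neighbor tone (lower neighbor).
The harmony at that moment is F major triad (F, A, C); G5 is not a chord tone.
It is approached by step up from F5 and left by step up to A5.
Step in, step out in the same direction — a passing tone.

A5 (beat 2) — neighbor tone; G5 (beat 7) — passing tone.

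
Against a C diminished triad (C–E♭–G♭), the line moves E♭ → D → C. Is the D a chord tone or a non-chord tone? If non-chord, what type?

Non-chord tone — a passing tone.

The harmony at that moment is C diminished triad (C, E♭, G♭); D is not a chord tone.
It is approached by step down from E♭ and left by step down to C.
Step in, step out in the same direction — a passing tone.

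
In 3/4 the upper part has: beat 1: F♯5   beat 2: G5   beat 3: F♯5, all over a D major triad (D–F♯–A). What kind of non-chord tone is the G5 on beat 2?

The harmony at that moment is D major triad (D, F♯, A); G5 is not a chord tone.
It is approached by step up from F♯5 and left by step down to F♯5.
Step away and step back to the same note — a neighbor tone (upper neighbor).

Upper neighbor tone.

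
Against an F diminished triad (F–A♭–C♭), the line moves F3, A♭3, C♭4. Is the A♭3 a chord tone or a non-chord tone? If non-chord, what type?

F diminished triad contains F, A♭, C♭; A♭ is the third, so it is a chord tone.

Chord tone (the third of F diminished triad).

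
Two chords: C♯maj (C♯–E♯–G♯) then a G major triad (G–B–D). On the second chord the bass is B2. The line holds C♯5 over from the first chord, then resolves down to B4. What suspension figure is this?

At the second chord the bass is B2. The suspended C♯5 lies a ninth above the bass; after resolving down by step to B4, the interval above the bass becomes an octave.
Suspension figures are named by those two intervals: 9–8.

9–8 suspension.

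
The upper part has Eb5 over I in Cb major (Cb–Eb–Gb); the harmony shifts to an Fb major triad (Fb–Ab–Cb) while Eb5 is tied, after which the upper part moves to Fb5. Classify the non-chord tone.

The harmony at that moment is Fb major triad (Fb, Ab, Cb); Eb5 is not a chord tone.
It is held over (the same pitch as the preceding Eb5) and left by step up to Fb5.
Held over from the previous chord and resolving up by step — a retardation.

Eb5 is a retardation.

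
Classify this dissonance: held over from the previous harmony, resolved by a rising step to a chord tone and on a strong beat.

Approach: by preparation — the pitch is first a chord tone, then held (tied or repeated) while the harmony changes under it. Departure: up by step. Metric position: strong.
A prepared dissonance that resolves upward by step — a retardation. (The same figure resolving downward would be a suspension.)

Retardation.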